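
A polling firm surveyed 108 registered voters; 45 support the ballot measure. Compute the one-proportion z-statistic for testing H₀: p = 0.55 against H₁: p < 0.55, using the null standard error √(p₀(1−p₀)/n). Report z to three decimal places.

z = -2.785

Sample proportion p̂ = 45/108 = 0.41667.
Under H₀, SE = √(p₀(1−p₀)/n) = √(0.55·0.45/108) = √0.002291667 = 0.047871.
Test statistic: z = -0.13333/0.047871 = -2.785.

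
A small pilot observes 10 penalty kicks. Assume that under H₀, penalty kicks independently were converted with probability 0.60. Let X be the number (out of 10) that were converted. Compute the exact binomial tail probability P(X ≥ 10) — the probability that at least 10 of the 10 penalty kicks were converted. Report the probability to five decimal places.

P = 0.00605

X is binomial with n = 10 and p = 0.60.
P(X ≥ 10) = C(10,10)·0.60^10·0.40^0.
= 0.006047 = 0.00605.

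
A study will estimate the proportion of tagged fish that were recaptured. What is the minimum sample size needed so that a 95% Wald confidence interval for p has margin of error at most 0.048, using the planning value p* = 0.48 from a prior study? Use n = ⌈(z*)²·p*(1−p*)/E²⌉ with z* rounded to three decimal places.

n = 417

The 95% critical value is z* = 1.960.
p*(1−p*) = 0.48·0.52 = 0.2496.
(z*)²·p*(1−p*)/E² = 3.841600·0.2496/0.002304 = 416.173.
Rounding up, n = 417.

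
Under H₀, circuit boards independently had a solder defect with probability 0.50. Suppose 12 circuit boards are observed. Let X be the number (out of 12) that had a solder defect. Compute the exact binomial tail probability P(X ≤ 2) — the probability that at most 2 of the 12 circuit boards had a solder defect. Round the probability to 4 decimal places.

X ~ Binomial(n=12, p=0.50).
P(X ≤ 2) = C(12,0)·0.50^0·0.50^12 + C(12,1)·0.50^1·0.50^11 + C(12,2)·0.50^2·0.50^10.
= 0.000244 + 0.002930 + 0.016113 = 0.0193.

P = 0.0193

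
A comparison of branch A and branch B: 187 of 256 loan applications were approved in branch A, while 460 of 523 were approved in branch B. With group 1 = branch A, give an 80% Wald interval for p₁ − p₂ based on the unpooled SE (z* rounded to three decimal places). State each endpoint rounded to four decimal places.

p̂₁ = 187/256 = 0.73047, p̂₂ = 460/523 = 0.87954; p̂₁ − p̂₂ = -0.14907.
Unpooled SE = √(p̂₁(1−p̂₁)/n₁ + p̂₂(1−p̂₂)/n₂) = √(0.000769079 + 0.000202578) = 0.031171.
For 80% confidence, z* = 1.282. Margin of error = 0.03996.
So the interval runs from -0.1890 to -0.1091.

(-0.1890, -0.1091)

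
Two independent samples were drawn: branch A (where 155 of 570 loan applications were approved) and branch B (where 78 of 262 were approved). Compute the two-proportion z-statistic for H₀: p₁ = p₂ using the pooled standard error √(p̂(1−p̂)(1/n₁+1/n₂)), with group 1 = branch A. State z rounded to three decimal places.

p̂₁ = 155/570 = 0.27193, p̂₂ = 78/262 = 0.29771.
Pooling: p̂ = 233/832 = 0.28005.
Pooled SE = √[0.2016212·0.00557118] ≈ 0.033515.
z = (p̂₁ − p̂₂)/SE = (0.27193 − 0.29771)/0.033515 = -0.02578/0.033515 = -0.769.

z = -0.769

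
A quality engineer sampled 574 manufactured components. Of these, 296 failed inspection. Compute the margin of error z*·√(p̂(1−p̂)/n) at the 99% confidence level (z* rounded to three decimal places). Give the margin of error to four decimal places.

p̂ = 296/574 = 0.51568.
SE(p̂) = √(0.51568·0.48432/574) = 0.020859.
z* = 2.576 at the 99% level.
ME = 2.576·0.020859 = 0.0537.

ME = 0.0537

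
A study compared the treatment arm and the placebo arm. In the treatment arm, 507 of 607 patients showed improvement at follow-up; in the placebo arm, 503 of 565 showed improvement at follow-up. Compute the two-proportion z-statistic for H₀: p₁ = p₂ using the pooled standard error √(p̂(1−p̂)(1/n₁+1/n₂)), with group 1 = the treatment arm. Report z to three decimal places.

z = -2.727

Sample proportions: p̂₁ = 507/607 = 0.83526 and p̂₂ = 503/565 = 0.89027.
Pooled p̂ = (507+503)/(607+565) = 1010/1172 = 0.86177.
Pooled SE = √[0.1191190·0.00341736] ≈ 0.020176.
z = -0.05501/0.020176 = -2.727.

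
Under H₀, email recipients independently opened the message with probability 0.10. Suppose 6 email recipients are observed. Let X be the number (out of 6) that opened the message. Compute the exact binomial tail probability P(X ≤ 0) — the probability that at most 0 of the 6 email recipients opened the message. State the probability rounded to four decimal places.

P = 0.5314

X ~ Binomial(n=6, p=0.10).
P(X ≤ 0) = C(6,0)·0.10^0·0.90^6.
= 0.531441 = 0.5314.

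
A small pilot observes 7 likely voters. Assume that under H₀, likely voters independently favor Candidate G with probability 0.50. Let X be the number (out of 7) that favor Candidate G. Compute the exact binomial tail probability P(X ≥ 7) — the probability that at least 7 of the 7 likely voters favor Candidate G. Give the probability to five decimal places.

P = 0.00781

X is binomial with n = 7 and p = 0.50.
P(X ≥ 7) = C(7,7)·0.50^7·0.50^0.
= 0.007812 = 0.00781.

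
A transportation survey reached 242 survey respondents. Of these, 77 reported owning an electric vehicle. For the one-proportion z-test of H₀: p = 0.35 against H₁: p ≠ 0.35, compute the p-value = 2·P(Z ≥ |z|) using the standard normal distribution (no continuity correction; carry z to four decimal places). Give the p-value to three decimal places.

p-value = 0.299

Sample proportion p̂ = 77/242 = 0.31818.
Null standard error: √(0.35·0.65/242) = √0.000940083 = 0.030661.
z = (p̂ − p₀)/SE = (77/242 − 0.35)/0.030661 ≈ -1.0377.
From the standard normal, 2·P(Z ≥ |z|) = 0.299.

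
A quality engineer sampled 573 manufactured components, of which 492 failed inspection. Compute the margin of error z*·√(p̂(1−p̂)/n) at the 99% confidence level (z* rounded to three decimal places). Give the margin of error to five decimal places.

Sample proportion p̂ = 492/573 = 0.85864.
Standard error of p̂: √(0.121378/573) = √0.000211829 = 0.014554.
The 99% critical value is z* = 2.576.
Margin of error = z*·SE = 2.576 × 0.014554 = 0.03749.

ME = 0.03749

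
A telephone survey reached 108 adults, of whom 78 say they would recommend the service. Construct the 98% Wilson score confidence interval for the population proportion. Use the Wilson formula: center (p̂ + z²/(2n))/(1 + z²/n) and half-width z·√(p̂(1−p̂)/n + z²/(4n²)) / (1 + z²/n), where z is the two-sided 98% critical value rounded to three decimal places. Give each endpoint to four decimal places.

(0.6132, 0.8100)

p̂ = 78/108 = 0.72222; z = 2.326, so z² = 5.410276.
Denominator 1 + z²/n = 1 + 5.410276/108 = 1.050095.
Adjusted center: (0.72222 + z²/(2n))/1.050095 = 0.71162.
Radicand: p̂(1−p̂)/n + z²/(4n²) = 0.001857567 + 0.000115961 = 0.001973528.
Half-width = z·√(radicand)/denom = 2.326·0.044424/1.050095 = 0.09840.
So the interval runs from 0.6132 to 0.8100.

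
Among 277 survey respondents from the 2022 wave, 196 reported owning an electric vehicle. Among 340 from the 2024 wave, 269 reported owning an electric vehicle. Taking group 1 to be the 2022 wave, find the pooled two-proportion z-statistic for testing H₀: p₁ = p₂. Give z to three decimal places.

z = -2.397

Sample proportions: p̂₁ = 196/277 = 0.70758 and p̂₂ = 269/340 = 0.79118.
Pooling: p̂ = 465/617 = 0.75365.
Pooled SE = √[0.1856634·0.00655128] ≈ 0.034876.
z = (p̂₁ − p̂₂)/SE = (0.70758 − 0.79118)/0.034876 = -0.08360/0.034876 = -2.397.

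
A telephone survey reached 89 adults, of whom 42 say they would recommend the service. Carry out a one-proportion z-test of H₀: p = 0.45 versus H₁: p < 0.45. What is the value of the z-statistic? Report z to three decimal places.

p̂ = 42/89 = 0.47191.
Null standard error: √(0.45·0.55/89) = √0.002780899 = 0.052734.
z = (0.47191 − 0.45)/0.052734 = 0.02191/0.052734 = 0.415.

z = 0.415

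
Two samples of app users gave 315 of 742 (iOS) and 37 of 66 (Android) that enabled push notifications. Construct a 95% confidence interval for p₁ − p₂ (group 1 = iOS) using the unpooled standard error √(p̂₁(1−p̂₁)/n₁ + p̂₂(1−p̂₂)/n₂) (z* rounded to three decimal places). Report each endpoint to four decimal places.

p̂₁ = 315/742 = 0.42453, p̂₂ = 37/66 = 0.56061; p̂₁ − p̂₂ = -0.13608.
Unpooled SE = √(p̂₁(1−p̂₁)/n₁ + p̂₂(1−p̂₂)/n₂) = √(0.000329251 + 0.003732226) = 0.063730.
z* = 1.960 at the 95% level. Margin of error = 0.12491.
So the interval runs from -0.2610 to -0.0112.

(-0.2610, -0.0112)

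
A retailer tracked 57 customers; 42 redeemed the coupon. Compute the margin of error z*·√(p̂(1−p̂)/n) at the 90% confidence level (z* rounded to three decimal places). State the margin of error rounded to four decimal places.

ME = 0.0959

Sample proportion p̂ = 42/57 = 0.73684.
SE = √(p̂(1−p̂)/n) = √(0.193906/57) = 0.058325.
The 90% critical value is z* = 1.645.
ME = 1.645·0.058325 = 0.0959.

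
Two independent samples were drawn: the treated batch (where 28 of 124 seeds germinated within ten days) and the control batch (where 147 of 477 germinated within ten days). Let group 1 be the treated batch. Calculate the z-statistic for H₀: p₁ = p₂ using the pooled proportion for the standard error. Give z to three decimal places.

Sample proportions: p̂₁ = 28/124 = 0.22581 and p̂₂ = 147/477 = 0.30818.
Pooling: p̂ = 175/601 = 0.29118.
SE = √[p̂(1−p̂)(1/n₁+1/n₂)] = √[0.29118·0.70882·(1/124+1/477)] ≈ 0.045795.
z = (p̂₁ − p̂₂)/SE = (0.22581 − 0.30818)/0.045795 = -0.08237/0.045795 = -1.799.

z = -1.799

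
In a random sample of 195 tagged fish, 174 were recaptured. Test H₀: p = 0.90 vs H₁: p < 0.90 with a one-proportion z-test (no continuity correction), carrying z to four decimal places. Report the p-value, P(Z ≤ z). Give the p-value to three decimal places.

p-value = 0.360

With x = 174 successes in n = 195, p̂ = 0.89231.
SE₀ = √(0.90·0.10/195) = 0.021483.
z = (p̂ − p₀)/SE = (174/195 − 0.90)/0.021483 ≈ -0.3581.
From the standard normal, P(Z ≤ z) = 0.360.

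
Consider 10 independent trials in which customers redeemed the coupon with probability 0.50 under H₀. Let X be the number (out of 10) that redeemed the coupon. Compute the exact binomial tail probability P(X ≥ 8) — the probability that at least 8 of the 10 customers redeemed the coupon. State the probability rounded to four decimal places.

P = 0.0547

X is binomial with n = 10 and p = 0.50.
P(X ≥ 8) = C(10,8)·0.50^8·0.50^2 + C(10,9)·0.50^9·0.50^1 + C(10,10)·0.50^10·0.50^0.
= 0.043945 + 0.009766 + 0.000977 = 0.0547.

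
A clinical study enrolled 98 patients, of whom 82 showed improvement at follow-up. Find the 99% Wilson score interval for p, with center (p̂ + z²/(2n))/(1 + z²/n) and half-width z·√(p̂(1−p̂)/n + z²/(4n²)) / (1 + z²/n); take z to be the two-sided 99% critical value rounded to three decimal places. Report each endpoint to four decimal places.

Here p̂ = 82/98 = 0.83673 and z = 2.576 (z² = 6.635776).
Denominator 1 + z²/n = 1 + 6.635776/98 = 1.067712.
Adjusted center: (0.83673 + z²/(2n))/1.067712 = 0.81538.
Radicand: p̂(1−p̂)/n + z²/(4n²) = 0.001393977 + 0.000172735 = 0.001566712.
Half-width = 2.576·√0.001566712/1.067712 = 0.09550.
CI: 0.81538 ± 0.09550 = (0.7199, 0.9109).

(0.7199, 0.9109)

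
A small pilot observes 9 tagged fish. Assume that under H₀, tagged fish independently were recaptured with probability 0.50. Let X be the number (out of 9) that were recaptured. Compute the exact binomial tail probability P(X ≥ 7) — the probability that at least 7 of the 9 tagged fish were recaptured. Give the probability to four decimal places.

P = 0.0898

X is binomial with n = 9 and p = 0.50.
P(X ≥ 7) = C(9,7)·0.50^7·0.50^2 + C(9,8)·0.50^8·0.50^1 + C(9,9)·0.50^9·0.50^0.
= 0.070312 + 0.017578 + 0.001953 = 0.0898.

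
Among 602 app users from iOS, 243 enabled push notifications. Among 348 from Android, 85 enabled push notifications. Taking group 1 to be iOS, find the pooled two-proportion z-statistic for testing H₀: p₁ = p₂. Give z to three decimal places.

p̂₁ = 243/602 = 0.40365, p̂₂ = 85/348 = 0.24425.
Pooled p̂ = (243+85)/(602+348) = 328/950 = 0.34526.
Pooled SE = √[0.2260565·0.00453469] ≈ 0.032017.
z = 0.15940/0.032017 = 4.979.

z = 4.979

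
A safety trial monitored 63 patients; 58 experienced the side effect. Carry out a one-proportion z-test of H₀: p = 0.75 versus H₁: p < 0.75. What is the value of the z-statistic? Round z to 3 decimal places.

z = 3.128

The sample proportion is 58/63 = 0.92063.
Null standard error: √(0.75·0.25/63) = √0.002976190 = 0.054554.
z = (0.92063 − 0.75)/0.054554 = 0.17063/0.054554 = 3.128.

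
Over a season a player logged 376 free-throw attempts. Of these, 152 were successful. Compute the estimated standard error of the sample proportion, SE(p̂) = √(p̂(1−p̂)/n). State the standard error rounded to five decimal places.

Sample proportion p̂ = 152/376 = 0.40426.
p̂(1−p̂) = 0.40426·0.59574 = 0.240834.
SE = √(0.240834/376) = 0.02531.

SE = 0.02531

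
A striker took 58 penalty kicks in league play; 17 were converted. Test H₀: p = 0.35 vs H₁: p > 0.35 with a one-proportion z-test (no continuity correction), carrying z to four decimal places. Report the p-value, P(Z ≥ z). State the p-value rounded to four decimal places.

p-value = 0.8182

p̂ = 17/58 = 0.29310.
Null standard error: √(0.35·0.65/58) = √0.003922414 = 0.062629.
Test statistic (full precision, shown to 4 dp): z = (17/58 − 0.35)/SE₀ ≈ -0.9085.
From the standard normal, P(Z ≥ z) = 0.8182.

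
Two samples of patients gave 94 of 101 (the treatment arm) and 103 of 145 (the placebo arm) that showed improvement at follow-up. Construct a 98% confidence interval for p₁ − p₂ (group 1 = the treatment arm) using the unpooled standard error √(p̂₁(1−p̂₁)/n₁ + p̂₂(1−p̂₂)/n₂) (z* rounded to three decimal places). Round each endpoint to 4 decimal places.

(0.1148, 0.3259)

p̂₁ = 0.93069, p̂₂ = 0.71034, so the observed difference is 0.22035.
Unpooled SE = √(p̂₁(1−p̂₁)/n₁ + p̂₂(1−p̂₂)/n₂) = √(0.000638648 + 0.001419000) = 0.045361.
For 98% confidence, z* = 2.326. Margin of error = 0.10551.
CI: 0.22035 ± 0.10551 = (0.1148, 0.3259).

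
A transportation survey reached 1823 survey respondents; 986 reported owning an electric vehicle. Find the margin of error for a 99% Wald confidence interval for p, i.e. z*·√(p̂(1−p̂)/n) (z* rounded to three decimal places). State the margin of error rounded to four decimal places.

ME = 0.0301

p̂ = 986/1823 = 0.54087.
SE = √(p̂(1−p̂)/n) = √(0.248330/1823) = 0.011671.
z* = 2.576 at the 99% level.
ME = 2.576·0.011671 = 0.0301.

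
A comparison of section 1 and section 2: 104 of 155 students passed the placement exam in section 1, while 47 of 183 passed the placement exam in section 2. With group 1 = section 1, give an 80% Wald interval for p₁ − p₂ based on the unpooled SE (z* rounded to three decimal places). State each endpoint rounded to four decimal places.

(0.3505, 0.4778)

p̂₁ = 104/155 = 0.67097, p̂₂ = 47/183 = 0.25683; p̂₁ − p̂₂ = 0.41414.
Unpooled SE = √(p̂₁(1−p̂₁)/n₁ + p̂₂(1−p̂₂)/n₂) = √(0.001424323 + 0.001042998) = 0.049672.
z* = 1.282 at the 80% level. Margin = 1.282·0.049672 = 0.06368.
CI: 0.41414 ± 0.06368 = (0.3505, 0.4778).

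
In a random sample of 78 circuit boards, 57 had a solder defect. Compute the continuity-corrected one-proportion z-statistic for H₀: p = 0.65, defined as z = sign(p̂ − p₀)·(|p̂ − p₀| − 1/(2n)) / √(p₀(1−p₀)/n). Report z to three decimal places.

The sample proportion is 57/78 = 0.73077. p̂ − p₀ = 0.080769.
Continuity correction 1/(2n) = 1/156 = 0.006410.
Corrected numerator: |0.080769| − 0.006410 = 0.074359.
Under H₀, SE = √(p₀(1−p₀)/n) = √(0.65·0.35/78) = √0.002916667 = 0.054006.
z = (+)0.074359/0.054006 = 1.377.

z = 1.377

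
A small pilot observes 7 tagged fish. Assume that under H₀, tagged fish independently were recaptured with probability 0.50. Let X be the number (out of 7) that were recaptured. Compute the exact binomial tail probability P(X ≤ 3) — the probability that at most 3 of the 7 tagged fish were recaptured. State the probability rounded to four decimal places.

P = 0.5000

X is binomial with n = 7 and p = 0.50.
P(X ≤ 3) = C(7,0)·0.50^0·0.50^7 + C(7,1)·0.50^1·0.50^6 + C(7,2)·0.50^2·0.50^5 + C(7,3)·0.50^3·0.50^4.
= 0.007812 + 0.054688 + 0.164062 + 0.273438 = 0.5000.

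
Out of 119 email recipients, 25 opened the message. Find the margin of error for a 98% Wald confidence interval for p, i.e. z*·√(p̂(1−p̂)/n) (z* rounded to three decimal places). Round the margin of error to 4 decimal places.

The sample proportion is 25/119 = 0.21008.
SE(p̂) = √(0.21008·0.78992/119) = 0.037343.
The 98% critical value is z* = 2.326.
ME = 2.326·0.037343 = 0.0869.

ME = 0.0869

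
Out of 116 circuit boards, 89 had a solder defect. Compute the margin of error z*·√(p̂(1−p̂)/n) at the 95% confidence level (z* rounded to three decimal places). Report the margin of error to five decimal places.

With x = 89 successes in n = 116, p̂ = 0.76724.
SE(p̂) = √(0.76724·0.23276/116) = 0.039236.
For 95% confidence, z* = 1.960.
So ME = 0.07690.

ME = 0.07690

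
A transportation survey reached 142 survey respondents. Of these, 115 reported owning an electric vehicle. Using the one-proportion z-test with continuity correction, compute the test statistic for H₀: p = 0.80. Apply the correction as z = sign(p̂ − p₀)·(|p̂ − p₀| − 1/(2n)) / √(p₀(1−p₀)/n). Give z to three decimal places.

The sample proportion is 115/142 = 0.80986. p̂ − p₀ = 0.009859.
1/(2n) = 0.003521.
Corrected numerator: |0.009859| − 0.003521 = 0.006338.
SE₀ = √(0.80·0.20/142) = 0.033567.
z = +0.006338/0.033567 = 0.189.

z = 0.189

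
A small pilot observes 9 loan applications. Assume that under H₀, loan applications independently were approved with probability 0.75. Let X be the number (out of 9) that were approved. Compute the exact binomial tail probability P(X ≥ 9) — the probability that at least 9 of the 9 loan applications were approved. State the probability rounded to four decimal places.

P = 0.0751

X is binomial with n = 9 and p = 0.75.
P(X ≥ 9) = C(9,9)·0.75^9·0.25^0.
= 0.075085 = 0.0751.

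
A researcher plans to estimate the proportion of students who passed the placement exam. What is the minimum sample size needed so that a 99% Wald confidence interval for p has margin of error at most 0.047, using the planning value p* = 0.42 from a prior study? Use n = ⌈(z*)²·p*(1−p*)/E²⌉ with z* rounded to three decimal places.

The 99% critical value is z* = 2.576.
p*(1−p*) = 0.42·0.58 = 0.2436.
Required n before rounding: 6.635776 × 0.2436 / 0.047² = 731.768.
Rounding up, n = 732.

n = 732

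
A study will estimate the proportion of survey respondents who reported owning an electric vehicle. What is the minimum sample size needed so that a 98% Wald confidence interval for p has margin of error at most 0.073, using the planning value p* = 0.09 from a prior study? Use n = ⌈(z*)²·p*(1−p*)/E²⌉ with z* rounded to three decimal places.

z* = 2.326 at the 98% level.
p*(1−p*) = 0.09·0.91 = 0.0819.
(z*)²·p*(1−p*)/E² = 5.410276·0.0819/0.005329 = 83.149.
Rounding up, n = 84.

n = 84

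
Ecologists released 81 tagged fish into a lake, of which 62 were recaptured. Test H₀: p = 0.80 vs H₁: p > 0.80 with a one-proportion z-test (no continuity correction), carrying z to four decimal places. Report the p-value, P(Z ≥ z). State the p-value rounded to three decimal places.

Sample proportion p̂ = 62/81 = 0.76543.
Under H₀, SE = √(p₀(1−p₀)/n) = √(0.80·0.20/81) = √0.001975309 = 0.044444.
z = (p̂ − p₀)/SE = (62/81 − 0.80)/0.044444 ≈ -0.7778.
From the standard normal, P(Z ≥ z) = 0.782.

p-value = 0.782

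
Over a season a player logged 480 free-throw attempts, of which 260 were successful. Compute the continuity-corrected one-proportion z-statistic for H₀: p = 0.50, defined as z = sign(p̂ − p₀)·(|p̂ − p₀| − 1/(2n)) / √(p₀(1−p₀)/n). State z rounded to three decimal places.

The sample proportion is 260/480 = 0.54167. p̂ − p₀ = 0.041667.
Continuity correction 1/(2n) = 1/960 = 0.001042.
Corrected numerator: |0.041667| − 0.001042 = 0.040625.
Under H₀, SE = √(p₀(1−p₀)/n) = √(0.50·0.50/480) = √0.000520833 = 0.022822.
z = +0.040625/0.022822 = 1.780.

z = 1.780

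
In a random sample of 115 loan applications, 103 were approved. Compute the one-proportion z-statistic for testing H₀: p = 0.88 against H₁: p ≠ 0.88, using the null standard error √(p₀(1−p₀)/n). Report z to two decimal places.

z = 0.52

p̂ = 103/115 = 0.89565.
Null standard error: √(0.88·0.12/115) = √0.000918261 = 0.030303.
Test statistic: z = 0.01565/0.030303 = 0.52.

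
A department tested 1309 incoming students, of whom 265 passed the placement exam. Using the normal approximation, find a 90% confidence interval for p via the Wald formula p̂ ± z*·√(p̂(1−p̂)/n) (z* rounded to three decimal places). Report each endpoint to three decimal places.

(0.184, 0.221)

Sample proportion p̂ = 265/1309 = 0.20244.
SE(p̂) = √(0.20244·0.79756/1309) = 0.011106.
z* = 1.645 at the 90% level.
Margin = 1.645·0.011106 = 0.01827.
So the interval runs from 0.184 to 0.221.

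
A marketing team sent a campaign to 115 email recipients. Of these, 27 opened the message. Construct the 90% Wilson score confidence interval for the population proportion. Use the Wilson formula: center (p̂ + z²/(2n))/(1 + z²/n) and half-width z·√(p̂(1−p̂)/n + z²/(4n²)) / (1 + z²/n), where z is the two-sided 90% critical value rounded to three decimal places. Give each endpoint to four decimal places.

Here p̂ = 27/115 = 0.23478 and z = 1.645 (z² = 2.706025).
Denominator 1 + z²/n = 1 + 2.706025/115 = 1.023531.
Center = (0.23478 + 0.011765)/1.023531 = 0.24088.
Radicand: p̂(1−p̂)/n + z²/(4n²) = 0.001562259 + 0.000051154 = 0.001613413.
Half-width = z·√(radicand)/denom = 1.645·0.040167/1.023531 = 0.06456.
So the interval runs from 0.1763 to 0.3054.

(0.1763, 0.3054)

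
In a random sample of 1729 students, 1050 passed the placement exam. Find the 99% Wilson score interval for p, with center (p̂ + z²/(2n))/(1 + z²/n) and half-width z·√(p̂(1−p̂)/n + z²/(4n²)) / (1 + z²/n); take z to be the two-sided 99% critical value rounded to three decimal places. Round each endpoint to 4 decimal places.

(0.5767, 0.6371)

Here p̂ = 1050/1729 = 0.60729 and z = 2.576 (z² = 6.635776).
1 + z²/n = 1.003838.
Center = (0.60729 + 0.001919)/1.003838 = 0.60688.
Radicand: p̂(1−p̂)/n + z²/(4n²) = 0.000137935 + 0.000000555 = 0.000138490.
Half-width = 2.576·√0.000138490/1.003838 = 0.03020.
So the interval runs from 0.5767 to 0.6371.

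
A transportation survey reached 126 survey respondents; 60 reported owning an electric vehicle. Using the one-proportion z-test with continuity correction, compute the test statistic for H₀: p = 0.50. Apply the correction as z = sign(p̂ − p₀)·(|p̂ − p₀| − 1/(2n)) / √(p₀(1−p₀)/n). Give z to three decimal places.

z = -0.445

Sample proportion p̂ = 60/126 = 0.47619. p̂ − p₀ = -0.023810.
Continuity correction 1/(2n) = 1/252 = 0.003968.
Corrected numerator: |-0.023810| − 0.003968 = 0.019842.
SE₀ = √(0.50·0.50/126) = 0.044544.
z = (−)0.019842/0.044544 = -0.445.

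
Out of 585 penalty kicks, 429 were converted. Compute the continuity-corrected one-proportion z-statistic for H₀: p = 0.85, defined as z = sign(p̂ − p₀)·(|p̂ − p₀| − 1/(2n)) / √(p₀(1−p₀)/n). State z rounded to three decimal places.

z = -7.845

Sample proportion p̂ = 429/585 = 0.73333. p̂ − p₀ = -0.116667.
1/(2n) = 0.000855.
Corrected numerator: |-0.116667| − 0.000855 = 0.115812.
SE₀ = √(0.85·0.15/585) = 0.014763.
z = (−)0.115812/0.014763 = -7.845.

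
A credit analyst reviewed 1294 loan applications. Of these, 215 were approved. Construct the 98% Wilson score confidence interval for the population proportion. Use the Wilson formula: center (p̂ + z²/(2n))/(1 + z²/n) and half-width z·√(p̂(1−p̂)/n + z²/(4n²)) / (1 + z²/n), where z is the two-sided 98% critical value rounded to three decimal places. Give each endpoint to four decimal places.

(0.1435, 0.1916)

p̂ = 215/1294 = 0.16615; z = 2.326, so z² = 5.410276.
1 + z²/n = 1.004181.
Center = (0.16615 + 0.002091)/1.004181 = 0.16754.
Radicand: p̂(1−p̂)/n + z²/(4n²) = 0.000107067 + 0.000000808 = 0.000107875.
Half-width = z·√(radicand)/denom = 2.326·0.010386/1.004181 = 0.02406.
CI: 0.16754 ± 0.02406 = (0.1435, 0.1916).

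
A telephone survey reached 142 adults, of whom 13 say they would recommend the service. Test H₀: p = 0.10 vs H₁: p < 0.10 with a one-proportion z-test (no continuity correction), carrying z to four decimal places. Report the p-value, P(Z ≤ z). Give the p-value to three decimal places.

Sample proportion p̂ = 13/142 = 0.09155.
Under H₀, SE = √(p₀(1−p₀)/n) = √(0.10·0.90/142) = √0.000633803 = 0.025175.
z = (p̂ − p₀)/SE = (13/142 − 0.10)/0.025175 ≈ -0.3357.
p-value = P(Z ≤ z) with z = -0.3357 → 0.369.

p-value = 0.369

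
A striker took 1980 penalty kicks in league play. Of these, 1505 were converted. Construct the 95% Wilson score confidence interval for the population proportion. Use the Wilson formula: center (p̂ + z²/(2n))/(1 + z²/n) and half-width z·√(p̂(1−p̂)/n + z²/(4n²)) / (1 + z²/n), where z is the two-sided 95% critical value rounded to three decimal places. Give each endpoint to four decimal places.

p̂ = 1505/1980 = 0.76010; z = 1.960, so z² = 3.841600.
1 + z²/n = 1.001940.
Center = (0.76010 + 0.000970)/1.001940 = 0.75960.
Radicand: p̂(1−p̂)/n + z²/(4n²) = 0.000092095 + 0.000000245 = 0.000092340.
Half-width = 1.960·√0.000092340/1.001940 = 0.01880.
CI: 0.75960 ± 0.01880 = (0.7408, 0.7784).

(0.7408, 0.7784)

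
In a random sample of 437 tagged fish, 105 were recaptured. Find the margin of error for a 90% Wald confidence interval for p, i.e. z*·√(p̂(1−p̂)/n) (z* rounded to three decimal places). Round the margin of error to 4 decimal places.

With x = 105 successes in n = 437, p̂ = 0.24027.
SE = √(p̂(1−p̂)/n) = √(0.182543/437) = 0.020438.
The 90% critical value is z* = 1.645.
So ME = 0.0336.

ME = 0.0336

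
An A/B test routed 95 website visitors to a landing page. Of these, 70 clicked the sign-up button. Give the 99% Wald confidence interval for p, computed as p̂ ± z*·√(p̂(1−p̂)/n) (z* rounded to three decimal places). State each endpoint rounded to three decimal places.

(0.620, 0.853)

The sample proportion is 70/95 = 0.73684.
SE = √(p̂(1−p̂)/n) = √(0.193906/95) = 0.045179.
For 99% confidence, z* = 2.576.
Margin = 2.576·0.045179 = 0.11638.
Interval: 0.73684 ± 0.11638 → (0.620, 0.853).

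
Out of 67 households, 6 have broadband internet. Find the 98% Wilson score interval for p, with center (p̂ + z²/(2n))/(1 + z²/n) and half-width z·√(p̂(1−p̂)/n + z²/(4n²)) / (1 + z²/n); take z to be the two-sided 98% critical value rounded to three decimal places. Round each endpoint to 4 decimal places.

(0.0364, 0.2041)

Here p̂ = 6/67 = 0.08955 and z = 2.326 (z² = 5.410276).
1 + z²/n = 1.080750.
Adjusted center: (0.08955 + z²/(2n))/1.080750 = 0.12022.
Radicand: p̂(1−p̂)/n + z²/(4n²) = 0.001216905 + 0.000301307 = 0.001518212.
Half-width = 2.326·√0.001518212/1.080750 = 0.08386.
Interval: 0.12022 ± 0.08386 → (0.0364, 0.2041).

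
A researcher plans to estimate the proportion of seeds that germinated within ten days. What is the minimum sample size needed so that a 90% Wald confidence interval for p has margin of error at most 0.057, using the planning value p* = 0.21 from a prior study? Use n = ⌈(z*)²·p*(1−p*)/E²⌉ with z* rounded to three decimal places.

n = 139

For 90% confidence, z* = 1.645.
p*(1−p*) = 0.21·0.79 = 0.1659.
Required n before rounding: 2.706025 × 0.1659 / 0.057² = 138.175.
Rounding up, n = 139.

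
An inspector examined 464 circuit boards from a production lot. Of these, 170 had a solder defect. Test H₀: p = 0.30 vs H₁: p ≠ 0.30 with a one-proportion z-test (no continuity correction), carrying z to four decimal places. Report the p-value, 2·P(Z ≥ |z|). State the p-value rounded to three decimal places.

With x = 170 successes in n = 464, p̂ = 0.36638.
SE₀ = √(0.30·0.70/464) = 0.021274.
Test statistic (full precision, shown to 4 dp): z = (170/464 − 0.30)/SE₀ ≈ 3.1202.
From the standard normal, 2·P(Z ≥ |z|) = 0.002.

p-value = 0.002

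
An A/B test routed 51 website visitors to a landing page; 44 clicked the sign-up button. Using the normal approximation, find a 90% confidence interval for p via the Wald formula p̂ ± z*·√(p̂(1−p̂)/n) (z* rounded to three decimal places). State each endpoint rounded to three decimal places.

(0.783, 0.942)

With x = 44 successes in n = 51, p̂ = 0.86275.
SE(p̂) = √(0.86275·0.13725/51) = 0.048186.
The 90% critical value is z* = 1.645.
Margin of error: 1.645 × 0.048186 = 0.07927.
So the interval runs from 0.783 to 0.942.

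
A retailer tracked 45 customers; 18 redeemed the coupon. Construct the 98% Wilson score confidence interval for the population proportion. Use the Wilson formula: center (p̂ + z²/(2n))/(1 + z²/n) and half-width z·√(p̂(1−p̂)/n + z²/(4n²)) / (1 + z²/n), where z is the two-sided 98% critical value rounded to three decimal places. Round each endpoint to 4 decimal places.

Here p̂ = 18/45 = 0.40000 and z = 2.326 (z² = 5.410276).
1 + z²/n = 1.120228.
Center = (0.40000 + 0.060114)/1.120228 = 0.41073.
Radicand: p̂(1−p̂)/n + z²/(4n²) = 0.005333333 + 0.000667935 = 0.006001268.
Half-width = z·√(radicand)/denom = 2.326·0.077468/1.120228 = 0.16085.
Interval: 0.41073 ± 0.16085 → (0.2499, 0.5716).

(0.2499, 0.5716)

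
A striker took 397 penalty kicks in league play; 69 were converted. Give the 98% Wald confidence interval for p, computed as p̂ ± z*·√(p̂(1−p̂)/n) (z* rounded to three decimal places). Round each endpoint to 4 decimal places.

(0.1296, 0.2180)

Sample proportion p̂ = 69/397 = 0.17380.
SE = √(p̂(1−p̂)/n) = √(0.143596/397) = 0.019018.
For 98% confidence, z* = 2.326.
Margin = 2.326·0.019018 = 0.04424.
Interval: 0.17380 ± 0.04424 → (0.1296, 0.2180).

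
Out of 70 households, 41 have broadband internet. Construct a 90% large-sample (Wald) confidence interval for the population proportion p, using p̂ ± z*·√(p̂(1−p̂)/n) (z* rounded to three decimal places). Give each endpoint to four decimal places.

With x = 41 successes in n = 70, p̂ = 0.58571.
SE = √(p̂(1−p̂)/n) = √(0.242653/70) = 0.058877.
z* = 1.645 at the 90% level.
Margin = 1.645·0.058877 = 0.09685.
Interval: 0.58571 ± 0.09685 → (0.4889, 0.6826).

(0.4889, 0.6826)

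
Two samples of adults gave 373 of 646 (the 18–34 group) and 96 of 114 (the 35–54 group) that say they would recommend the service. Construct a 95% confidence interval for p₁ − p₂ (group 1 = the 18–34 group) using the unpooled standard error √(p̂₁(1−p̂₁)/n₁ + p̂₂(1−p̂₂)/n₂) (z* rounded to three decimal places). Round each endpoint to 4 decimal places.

p̂₁ = 373/646 = 0.57740, p̂₂ = 96/114 = 0.84211; p̂₁ − p̂₂ = -0.26471.
Unpooled SE = √(p̂₁(1−p̂₁)/n₁ + p̂₂(1−p̂₂)/n₂) = √(0.000377723 + 0.001166351) = 0.039295.
The 95% critical value is z* = 1.960. Margin of error = 0.07702.
Interval: -0.26471 ± 0.07702 → (-0.3417, -0.1877).

(-0.3417, -0.1877)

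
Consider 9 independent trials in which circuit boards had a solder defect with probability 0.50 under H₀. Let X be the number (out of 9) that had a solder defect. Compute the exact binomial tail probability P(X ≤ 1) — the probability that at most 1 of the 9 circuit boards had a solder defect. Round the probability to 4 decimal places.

X ~ Binomial(n=9, p=0.50).
P(X ≤ 1) = C(9,0)·0.50^0·0.50^9 + C(9,1)·0.50^1·0.50^8.
= 0.001953 + 0.017578 = 0.0195.

P = 0.0195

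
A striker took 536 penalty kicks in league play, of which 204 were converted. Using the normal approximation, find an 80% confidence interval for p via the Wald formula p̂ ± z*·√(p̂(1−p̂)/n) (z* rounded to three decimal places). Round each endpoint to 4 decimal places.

The sample proportion is 204/536 = 0.38060.
Standard error of p̂: √(0.235743/536) = √0.000439819 = 0.020972.
For 80% confidence, z* = 1.282.
Margin of error: 1.282 × 0.020972 = 0.02689.
So the interval runs from 0.3537 to 0.4075.

(0.3537, 0.4075)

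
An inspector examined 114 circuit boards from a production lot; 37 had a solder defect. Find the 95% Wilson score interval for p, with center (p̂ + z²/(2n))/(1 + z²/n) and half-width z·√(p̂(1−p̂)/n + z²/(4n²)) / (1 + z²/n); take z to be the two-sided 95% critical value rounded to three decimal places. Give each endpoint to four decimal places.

p̂ = 37/114 = 0.32456; z = 1.960, so z² = 3.841600.
Denominator 1 + z²/n = 1 + 3.841600/114 = 1.033698.
Adjusted center: (0.32456 + z²/(2n))/1.033698 = 0.33028.
Radicand: p̂(1−p̂)/n + z²/(4n²) = 0.001922994 + 0.000073900 = 0.001996894.
Half-width = 1.960·√0.001996894/1.033698 = 0.08473.
CI: 0.33028 ± 0.08473 = (0.2456, 0.4150).

(0.2456, 0.4150)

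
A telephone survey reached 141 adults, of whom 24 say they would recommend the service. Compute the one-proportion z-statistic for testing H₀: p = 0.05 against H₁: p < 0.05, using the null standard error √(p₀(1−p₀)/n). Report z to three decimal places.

z = 6.550

Sample proportion p̂ = 24/141 = 0.17021.
Null standard error: √(0.05·0.95/141) = √0.000336879 = 0.018354.
z = (0.17021 − 0.05)/0.018354 = 0.12021/0.018354 = 6.550.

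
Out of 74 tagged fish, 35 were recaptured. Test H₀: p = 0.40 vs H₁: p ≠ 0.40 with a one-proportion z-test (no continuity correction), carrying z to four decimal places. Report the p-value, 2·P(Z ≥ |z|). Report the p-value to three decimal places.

With x = 35 successes in n = 74, p̂ = 0.47297.
Null standard error: √(0.40·0.60/74) = √0.003243243 = 0.056949.
Test statistic (full precision, shown to 4 dp): z = (35/74 − 0.40)/SE₀ ≈ 1.2814.
p-value = 2·P(Z ≥ |z|) with z = 1.2814 → 0.200.

p-value = 0.200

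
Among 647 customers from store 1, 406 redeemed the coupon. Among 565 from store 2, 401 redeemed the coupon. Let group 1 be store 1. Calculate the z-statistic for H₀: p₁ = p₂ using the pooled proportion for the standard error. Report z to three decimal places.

z = -3.027

Sample proportions: p̂₁ = 406/647 = 0.62751 and p̂₂ = 401/565 = 0.70973.
Pooling: p̂ = 807/1212 = 0.66584.
Pooled SE = √[0.2224966·0.00331551] ≈ 0.027160.
z = (p̂₁ − p̂₂)/SE = (0.62751 − 0.70973)/0.027160 = -0.08222/0.027160 = -3.027.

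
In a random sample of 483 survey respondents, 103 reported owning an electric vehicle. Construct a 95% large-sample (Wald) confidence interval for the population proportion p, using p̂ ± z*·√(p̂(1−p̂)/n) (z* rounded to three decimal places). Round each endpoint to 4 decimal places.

(0.1767, 0.2498)

p̂ = 103/483 = 0.21325.
SE = √(p̂(1−p̂)/n) = √(0.167775/483) = 0.018638.
z* = 1.960 at the 95% level.
Margin = 1.960·0.018638 = 0.03653.
Interval: 0.21325 ± 0.03653 → (0.1767, 0.2498).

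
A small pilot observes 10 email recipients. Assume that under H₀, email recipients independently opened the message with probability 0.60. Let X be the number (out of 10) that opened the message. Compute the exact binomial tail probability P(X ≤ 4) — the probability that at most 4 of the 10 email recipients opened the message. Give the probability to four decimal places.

P = 0.1662

X ~ Binomial(n=10, p=0.60).
P(X ≤ 4) = Σ_{j=0}^{4} C(10,j)·0.60^j·0.40^{10−j}.
= 0.000105 + 0.001573 + 0.010617 + 0.042467 + 0.111477 = 0.1662.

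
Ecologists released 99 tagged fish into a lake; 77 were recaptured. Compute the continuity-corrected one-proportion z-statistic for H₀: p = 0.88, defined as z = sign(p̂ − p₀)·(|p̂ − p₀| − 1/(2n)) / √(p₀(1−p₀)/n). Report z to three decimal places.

With x = 77 successes in n = 99, p̂ = 0.77778. p̂ − p₀ = -0.102222.
Continuity correction 1/(2n) = 1/198 = 0.005051.
Corrected numerator: |-0.102222| − 0.005051 = 0.097171.
Null standard error: √(0.88·0.12/99) = √0.001066667 = 0.032660.
z = (−)0.097171/0.032660 = -2.975.

z = -2.975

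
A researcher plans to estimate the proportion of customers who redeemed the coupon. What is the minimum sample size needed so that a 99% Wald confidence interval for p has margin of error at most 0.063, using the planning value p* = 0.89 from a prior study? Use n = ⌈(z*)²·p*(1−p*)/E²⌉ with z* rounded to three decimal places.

n = 164

The 99% critical value is z* = 2.576.
p*(1−p*) = 0.0979.
Required n before rounding: 6.635776 × 0.0979 / 0.063² = 163.679.
⌈163.679⌉ = 164.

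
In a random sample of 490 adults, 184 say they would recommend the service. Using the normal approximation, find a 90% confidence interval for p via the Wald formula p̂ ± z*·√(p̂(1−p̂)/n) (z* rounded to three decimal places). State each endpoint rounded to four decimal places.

Sample proportion p̂ = 184/490 = 0.37551.
Standard error of p̂: √(0.234502/490) = √0.000478576 = 0.021876.
For 90% confidence, z* = 1.645.
Margin of error: 1.645 × 0.021876 = 0.03599.
CI: 0.37551 ± 0.03599 = (0.3395, 0.4115).

(0.3395, 0.4115)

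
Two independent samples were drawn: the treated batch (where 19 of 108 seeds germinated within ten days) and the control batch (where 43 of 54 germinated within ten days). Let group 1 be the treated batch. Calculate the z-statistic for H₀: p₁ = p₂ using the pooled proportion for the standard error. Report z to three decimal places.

z = -7.658

p̂₁ = 19/108 = 0.17593, p̂₂ = 43/54 = 0.79630.
Pooling: p̂ = 62/162 = 0.38272.
Pooled SE = √[0.2362445·0.02777778] ≈ 0.081008.
z = (p̂₁ − p̂₂)/SE = (0.17593 − 0.79630)/0.081008 = -0.62037/0.081008 = -7.658.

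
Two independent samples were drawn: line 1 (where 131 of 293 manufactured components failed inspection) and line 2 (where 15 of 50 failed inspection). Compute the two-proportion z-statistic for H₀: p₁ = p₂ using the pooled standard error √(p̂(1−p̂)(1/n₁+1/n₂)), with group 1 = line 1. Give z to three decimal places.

Sample proportions: p̂₁ = 131/293 = 0.44710 and p̂₂ = 15/50 = 0.30000.
Pooling: p̂ = 146/343 = 0.42566.
SE = √[p̂(1−p̂)(1/n₁+1/n₂)] = √[0.42566·0.57434·(1/293+1/50)] ≈ 0.075656.
z = (p̂₁ − p̂₂)/SE = (0.44710 − 0.30000)/0.075656 = 0.14710/0.075656 = 1.944.

z = 1.944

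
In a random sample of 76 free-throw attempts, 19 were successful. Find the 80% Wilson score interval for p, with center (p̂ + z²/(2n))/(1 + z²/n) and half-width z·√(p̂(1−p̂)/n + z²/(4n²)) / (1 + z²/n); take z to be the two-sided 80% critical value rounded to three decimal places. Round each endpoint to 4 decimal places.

Here p̂ = 19/76 = 0.25000 and z = 1.282 (z² = 1.643524).
1 + z²/n = 1.021625.
Adjusted center: (0.25000 + z²/(2n))/1.021625 = 0.25529.
Radicand: p̂(1−p̂)/n + z²/(4n²) = 0.002467105 + 0.000071136 = 0.002538241.
Half-width = z·√(radicand)/denom = 1.282·0.050381/1.021625 = 0.06322.
Interval: 0.25529 ± 0.06322 → (0.1921, 0.3185).

(0.1921, 0.3185)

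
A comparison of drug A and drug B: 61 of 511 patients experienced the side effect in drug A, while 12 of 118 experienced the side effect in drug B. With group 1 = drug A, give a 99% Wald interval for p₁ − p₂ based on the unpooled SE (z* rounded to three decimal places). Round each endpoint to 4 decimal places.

p̂₁ = 61/511 = 0.11937, p̂₂ = 12/118 = 0.10169; p̂₁ − p̂₂ = 0.01768.
SE = √(0.000205721 + 0.000774178) = √0.000979899 = 0.031303.
z* = 2.576 at the 99% level. Margin = 2.576·0.031303 = 0.08064.
CI: 0.01768 ± 0.08064 = (-0.0630, 0.0983).

(-0.0630, 0.0983)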